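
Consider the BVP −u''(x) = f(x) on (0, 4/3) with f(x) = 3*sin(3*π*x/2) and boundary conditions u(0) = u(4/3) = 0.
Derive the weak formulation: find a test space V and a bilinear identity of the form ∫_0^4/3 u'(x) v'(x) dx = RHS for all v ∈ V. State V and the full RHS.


V = H^1_0(0, 4/3) (so v(0) = v(4/3) = 0); weak form: ∫_0^4/3 u'v' dx = ∫_0^4/3 (3*sin(3*π*x/2)) v dx for all v ∈ V.

Multiply both sides by a test function v and integrate from 0 to 4/3:
  ∫_0^4/3 −u''(x) v(x) dx = ∫_0^4/3 f(x) v(x) dx.
Integrate the LHS by parts once:
  ∫_0^4/3 −u'' v dx = −[u'(x) v(x)]_0^4/3 + ∫_0^4/3 u'(x) v'(x) dx.
Thus ∫_0^4/3 u'(x) v'(x) dx = ∫_0^4/3 f(x) v(x) dx + [u'(x) v(x)]_0^4/3.
Choose V so that boundary terms are either known or forced to vanish.
u is Dirichlet: u(0) = u(4/3) = 0. Let V = H^1_0(0, 4/3); then v(0) = v(4/3) = 0, and [u' v]_0^4/3 = 0.
Weak formulation: find u (satisfying any essential BC) such that ∫_0^4/3 u'(x) v'(x) dx = ∫_0^4/3 f v dx for all v ∈ V.
Substituting f(x) = 3*sin(3*π*x/2), the right-hand side is ∫_0^4/3 (3*sin(3*π*x/2)) v dx.


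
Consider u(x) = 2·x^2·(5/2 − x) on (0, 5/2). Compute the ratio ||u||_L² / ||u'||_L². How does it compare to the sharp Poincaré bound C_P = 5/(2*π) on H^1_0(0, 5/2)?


||u||_L² / ||u'||_L² = 5*sqrt(14)/28 < C_P = 5/(2*π).

u(x) = 2·x^2·(5/2 − x), so u'(x) = 2*x*(5 - 3*x).
u(x) = 2·x^2·(5/2 − x) vanishes at x = 0 and x = 5/2, so u ∈ H^1_0(0, 5/2). Differentiate via the product rule and integrate the resulting polynomials term by term.
  ∫_0^5/2 u² dx = ∫_0^5/2 (4*x^6 - 20*x^5 + 25*x^4) dx. Term by term:
    ∫_0^5/2 4*x^6 dx = 78125/224;  ∫_0^5/2 -20*x^5 dx = -78125/96;  ∫_0^5/2 25*x^4 dx = 15625/32.
  Sum: 78125/224 − 78125/96 + 15625/32 = 15625/672.
  ∫_0^5/2 (u')² dx = ∫_0^5/2 (36*x^4 - 120*x^3 + 100*x^2) dx. Term by term:
    ∫_0^5/2 36*x^4 dx = 5625/8;  ∫_0^5/2 -120*x^3 dx = -9375/8;  ∫_0^5/2 100*x^2 dx = 3125/6.
  Sum: 5625/8 − 9375/8 + 3125/6 = 625/12.
∫_0^5/2 u² dx = 15625/672, so ||u||_L² = 125*sqrt(42)/168.
∫_0^5/2 (u')² dx = 625/12, so ||u'||_L² = 25*sqrt(3)/6.
Ratio ||u||_L² / ||u'||_L² = 5*sqrt(14)/28.
Sharp Poincaré constant on H^1_0(0, 5/2) is C_P = L/π = 5/(2*π), achieved by sin(2*π/5·x).
A polynomial bump cannot attain the sharp Poincaré constant (only the first sine eigenfunction does), so the ratio is strictly less than C_P, consistent with ||u||_L² ≤ C_P ||u'||_L².


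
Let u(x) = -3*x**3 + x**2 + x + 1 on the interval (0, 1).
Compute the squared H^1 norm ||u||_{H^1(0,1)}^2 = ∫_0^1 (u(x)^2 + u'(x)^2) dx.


||u||_{H^1}^2 = 716/105

The H^1 norm (squared) on an interval (0, L) is
  ||u||_{H^1}^2 = ∫_0^L u(x)^2 dx + ∫_0^L u'(x)^2 dx.
Compute u'(x) = -9*x**2 + 2*x + 1.
Then u(x)^2 = 9*x**6 - 6*x**5 - 5*x**4 - 4*x**3 + 3*x**2 + 2*x + 1 and u'(x)^2 = 81*x**4 - 36*x**3 - 14*x**2 + 4*x + 1.
Integrate each monomial from 0 to 1 using ∫_0^1 c·x^n dx = c·1^(n+1)/(n+1):
  ∫_0^1 u(x)^2 dx = ∫_0^1 (9*x^6 - 6*x^5 - 5*x^4 - 4*x^3 + 3*x^2 + 2*x + 1) dx. Term by term:
    ∫_0^1 9*x^6 dx = 9/7;  ∫_0^1 -6*x^5 dx = -1;  ∫_0^1 -5*x^4 dx = -1;
    ∫_0^1 -4*x^3 dx = -1;  ∫_0^1 3*x^2 dx = 1;  ∫_0^1 2*x dx = 1;
    ∫_0^1 1 dx = 1.
  Sum: 9/7 − 1 − 1 − 1 + 1 + 1 + 1 = 9/7.
  ∫_0^1 u'(x)^2 dx = ∫_0^1 (81*x^4 - 36*x^3 - 14*x^2 + 4*x + 1) dx. Term by term:
    ∫_0^1 81*x^4 dx = 81/5;  ∫_0^1 -36*x^3 dx = -9;  ∫_0^1 -14*x^2 dx = -14/3;
    ∫_0^1 4*x dx = 2;  ∫_0^1 1 dx = 1.
  Sum: 81/5 − 9 − 14/3 + 2 + 1 = 83/15.
Adding: ||u||_{H^1}^2 = 9/7 + 83/15 = 716/105.


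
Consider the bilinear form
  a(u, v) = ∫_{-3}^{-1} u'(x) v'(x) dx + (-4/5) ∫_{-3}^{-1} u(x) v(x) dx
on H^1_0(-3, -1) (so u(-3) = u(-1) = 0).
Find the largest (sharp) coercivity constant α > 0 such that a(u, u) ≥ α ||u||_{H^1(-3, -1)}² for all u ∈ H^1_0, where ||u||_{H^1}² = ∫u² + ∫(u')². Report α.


α = (-16/5 + π^2)/(4 + π^2)

Coercivity of a(·,·) on H^1_0(-3, -1) means a(u, u) ≥ α ||u||_{H^1}² for every u ∈ H^1_0.
The interval has length L = 2, and Poincaré/coercivity depend only on L. Here a(u, u) = ∫(u')² + (-4/5)·∫u².
Here c = -4/5 < 0 with |c| < (π/L)² = π^2/4, so coercivity still holds. The condition a(u,u) ≥ α||u||_{H^1}² reads (1−α)∫(u')² ≥ (α−c)∫u². Any admissible α is ≤ 1 (rapidly oscillating u have ∫u²/∫(u')² → 0), and α = 1 would force 0 ≥ (1−c)∫u², impossible since c < 1; so 1−α > 0. By the sharp Poincaré inequality on H^1_0 of an interval of length L, ∫(u')² ≥ (π/L)²∫u² with equality for the first sine mode sin(π(x−x₀)/L) (x₀ the left endpoint), so the inequality holds for all u iff (1−α)(π/L)² ≥ α − c, i.e. α ≤ ((π/L)² + c)/((π/L)² + 1) = (1 + c(L/π)²)/(1 + (L/π)²). (Direct route, valid since c ≤ 0: Poincaré gives c∫u² ≥ c(L/π)²∫(u')², so a(u,u) ≥ (1 + c(L/π)²)∫(u')², while ||u||_{H^1}² ≤ (1 + (L/π)²)∫(u')²; dividing yields the same α.) With (π/L)² = π^2/4 and c = -4/5, the largest admissible constant is α = ((π/L)² + c)/((π/L)² + 1).
Simplifying, α = (-16/5 + π^2)/(4 + π^2).


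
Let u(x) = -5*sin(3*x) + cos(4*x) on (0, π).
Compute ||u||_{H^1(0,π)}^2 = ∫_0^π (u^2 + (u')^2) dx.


||u||_{H^1(0,π)}^2 = 1020/7 + 267*π/2

u'(x) = -4*sin(4*x) - 15*cos(3*x).
Expand u² and (u')² and integrate term by term on (0, π), using: for integers n ≥ 1, ∫_0^π sin²(nx) dx = ∫_0^π cos²(nx) dx = π/2; for n ≠ n', ∫_0^π sin(nx)sin(n'x) dx = ∫_0^π cos(nx)cos(n'x) dx = 0; and by product-to-sum, ∫_0^π sin(nx)cos(n'x) dx = ½∫_0^π [sin((n+n')x) + sin((n−n')x)] dx, which is 0 when n+n' is even and 2n/(n²−n'²) when n+n' is odd (it need not vanish on (0, π)).
  u² squared terms: (-5)²·∫sin(3x)² dx = 25·π/2 = 25*π/2;  (1)²·∫cos(4x)² dx = 1·π/2 = π/2.
  u² cross terms: 2·(-5)·(1)·∫sin(3x)·cos(4x) dx = -10·(-6/7) = 60/7.
  So ∫_0^π u² dx = 25*π/2 + π/2 + 60/7 = 60/7 + 13*π.
  (u')² squared terms: (-15)²·∫cos(3x)² dx = 225·π/2 = 225*π/2;  (-4)²·∫sin(4x)² dx = 16·π/2 = 8*π.
  (u')² cross terms: 2·(-15)·(-4)·∫cos(3x)·sin(4x) dx = 120·(8/7) = 960/7.
  So ∫_0^π (u')² dx = 225*π/2 + 8*π + 960/7 = 960/7 + 241*π/2.
||u||_{H^1}^2 = (60/7 + 13*π) + (960/7 + 241*π/2) = 1020/7 + 267*π/2.


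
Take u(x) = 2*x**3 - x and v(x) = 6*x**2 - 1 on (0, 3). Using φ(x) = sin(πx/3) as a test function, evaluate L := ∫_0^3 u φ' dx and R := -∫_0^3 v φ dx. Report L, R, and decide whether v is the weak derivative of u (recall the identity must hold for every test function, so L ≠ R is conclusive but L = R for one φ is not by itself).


LHS = -156/π + 648/π^3, RHS = -156/π + 648/π^3. Yes, v = u' weakly.

u(x) = 2*x**3 - x, classical derivative u'(x) = 6*x**2 - 1.
φ(x) = sin(πx/3), so φ'(x) = π*cos(π*x/3)/3.
Note φ(0) = φ(3) = 0, so the boundary term u·φ vanishes.
LHS = ∫_0^3 u(x) φ'(x) dx = ∫_0^3 (2*π*x^3*cos(π*x/3)/3 - π*x*cos(π*x/3)/3) dx. Term by term:
  ∫_0^3 -π*x*cos(π*x/3)/3 dx = 6/π;  ∫_0^3 2*π*x^3*cos(π*x/3)/3 dx = -162/π + 648/π^3.
Sum: 6/π + -162/π + 648/π^3 = -156/π + 648/π^3.
So LHS = -156/π + 648/π^3.
∫_0^3 v(x) φ(x) dx = ∫_0^3 (6*x^2*sin(π*x/3) - sin(π*x/3)) dx. Term by term:
  ∫_0^3 -sin(π*x/3) dx = -6/π;  ∫_0^3 6*x^2*sin(π*x/3) dx = -648/π^3 + 162/π.
Sum: -6/π + -648/π^3 + 162/π = -648/π^3 + 156/π.
So RHS = -∫_0^3 v(x) φ(x) dx = -156/π + 648/π^3.
LHS = RHS, so the identity holds for this test φ.
Moreover u is smooth here and v(x) = u'(x) = 6*x**2 - 1 pointwise, so the identity holds for every test function. Hence v is the weak derivative of u.


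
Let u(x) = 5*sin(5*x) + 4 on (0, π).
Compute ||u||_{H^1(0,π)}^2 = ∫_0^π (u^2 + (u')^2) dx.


||u||_{H^1(0,π)}^2 = 16 + 341*π

u'(x) = 25*cos(5*x).
Expand u² and (u')² and integrate term by term on (0, π), using: for integers n ≥ 1, ∫_0^π sin²(nx) dx = ∫_0^π cos²(nx) dx = π/2; for n ≠ n', ∫_0^π sin(nx)sin(n'x) dx = ∫_0^π cos(nx)cos(n'x) dx = 0; and by product-to-sum, ∫_0^π sin(nx)cos(n'x) dx = ½∫_0^π [sin((n+n')x) + sin((n−n')x)] dx, which is 0 when n+n' is even and 2n/(n²−n'²) when n+n' is odd (it need not vanish on (0, π)). For the constant mode: ∫_0^π 1 dx = π, ∫_0^π cos(nx) dx = 0, ∫_0^π sin(nx) dx = (1−(−1)^n)/n.
  u² squared terms: (4)²·∫1 dx = 16·π = 16*π;  (5)²·∫sin(5x)² dx = 25·π/2 = 25*π/2.
  u² cross terms: 2·(4)·(5)·∫1·sin(5x) dx = 40·(2/5) = 16.
  So ∫_0^π u² dx = 16*π + 25*π/2 + 16 = 16 + 57*π/2.
  (u')² squared terms: (25)²·∫cos(5x)² dx = 625·π/2 = 625*π/2.
  So ∫_0^π (u')² dx = 625*π/2.
||u||_{H^1}^2 = (16 + 57*π/2) + (625*π/2) = 16 + 341*π.


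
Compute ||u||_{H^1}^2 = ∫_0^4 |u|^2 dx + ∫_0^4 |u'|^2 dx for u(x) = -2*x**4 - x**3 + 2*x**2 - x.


||u||_{H^1}^2 = 96101612/315

The H^1 norm (squared) on an interval (0, L) is
  ||u||_{H^1}^2 = ∫_0^L u(x)^2 dx + ∫_0^L u'(x)^2 dx.
Compute u'(x) = -8*x**3 - 3*x**2 + 4*x - 1.
Then u(x)^2 = 4*x**8 + 4*x**7 - 7*x**6 + 6*x**4 - 4*x**3 + x**2 and u'(x)^2 = 64*x**6 + 48*x**5 - 55*x**4 - 8*x**3 + 22*x**2 - 8*x + 1.
Integrate each monomial from 0 to 4 using ∫_0^4 c·x^n dx = c·4^(n+1)/(n+1):
  ∫_0^4 u(x)^2 dx = ∫_0^4 (4*x^8 + 4*x^7 - 7*x^6 + 6*x^4 - 4*x^3 + x^2) dx. Term by term:
    ∫_0^4 4*x^8 dx = 1048576/9;  ∫_0^4 4*x^7 dx = 32768;  ∫_0^4 -7*x^6 dx = -16384;
    ∫_0^4 6*x^4 dx = 6144/5;  ∫_0^4 -4*x^3 dx = -256;  ∫_0^4 x^2 dx = 64/3.
  Sum: 1048576/9 + 32768 − 16384 + 6144/5 − 256 + 64/3 = 6024896/45.
  ∫_0^4 u'(x)^2 dx = ∫_0^4 (64*x^6 + 48*x^5 - 55*x^4 - 8*x^3 + 22*x^2 - 8*x + 1) dx. Term by term:
    ∫_0^4 64*x^6 dx = 1048576/7;  ∫_0^4 48*x^5 dx = 32768;  ∫_0^4 -55*x^4 dx = -11264;
    ∫_0^4 -8*x^3 dx = -512;  ∫_0^4 22*x^2 dx = 1408/3;  ∫_0^4 -8*x dx = -64;
    ∫_0^4 1 dx = 4.
  Sum: 1048576/7 + 32768 − 11264 − 512 + 1408/3 − 64 + 4 = 3595156/21.
Adding: ||u||_{H^1}^2 = 6024896/45 + 3595156/21 = 96101612/315.


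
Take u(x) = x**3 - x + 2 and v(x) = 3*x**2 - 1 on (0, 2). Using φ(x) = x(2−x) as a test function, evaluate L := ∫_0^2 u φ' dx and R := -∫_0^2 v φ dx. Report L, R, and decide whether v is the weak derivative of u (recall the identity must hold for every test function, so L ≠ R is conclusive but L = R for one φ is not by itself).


LHS = -52/15, RHS = -52/15. Yes, v = u' weakly.

u(x) = x**3 - x + 2, classical derivative u'(x) = 3*x**2 - 1.
φ(x) = x(2−x), so φ'(x) = 2 - 2*x.
Note φ(0) = φ(2) = 0, so the boundary term u·φ vanishes.
LHS = ∫_0^2 u(x) φ'(x) dx = ∫_0^2 (-2*x^4 + 2*x^3 + 2*x^2 - 6*x + 4) dx. Term by term:
  ∫_0^2 -2*x^4 dx = -64/5;  ∫_0^2 2*x^3 dx = 8;  ∫_0^2 2*x^2 dx = 16/3;
  ∫_0^2 -6*x dx = -12;  ∫_0^2 4 dx = 8.
Sum: -64/5 + 8 + 16/3 − 12 + 8 = -52/15.
So LHS = -52/15.
∫_0^2 v(x) φ(x) dx = ∫_0^2 (-3*x^4 + 6*x^3 + x^2 - 2*x) dx. Term by term:
  ∫_0^2 -3*x^4 dx = -96/5;  ∫_0^2 6*x^3 dx = 24;  ∫_0^2 x^2 dx = 8/3;
  ∫_0^2 -2*x dx = -4.
Sum: -96/5 + 24 + 8/3 − 4 = 52/15.
So RHS = -∫_0^2 v(x) φ(x) dx = -52/15.
LHS = RHS, so the identity holds for this test φ.
Moreover u is smooth here and v(x) = u'(x) = 3*x**2 - 1 pointwise, so the identity holds for every test function. Hence v is the weak derivative of u.


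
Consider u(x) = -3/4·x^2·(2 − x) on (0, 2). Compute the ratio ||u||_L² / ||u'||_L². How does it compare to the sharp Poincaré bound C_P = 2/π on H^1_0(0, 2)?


||u||_L² / ||u'||_L² = sqrt(14)/7 < C_P = 2/π.

u(x) = -3/4·x^2·(2 − x), so u'(x) = 3*x*(3*x - 4)/4.
u(x) = -3/4·x^2·(2 − x) vanishes at x = 0 and x = 2, so u ∈ H^1_0(0, 2). Differentiate via the product rule and integrate the resulting polynomials term by term.
  ∫_0^2 u² dx = ∫_0^2 (9*x^6/16 - 9*x^5/4 + 9*x^4/4) dx. Term by term:
    ∫_0^2 9*x^6/16 dx = 72/7;  ∫_0^2 -9*x^5/4 dx = -24;  ∫_0^2 9*x^4/4 dx = 72/5.
  Sum: 72/7 − 24 + 72/5 = 24/35.
  ∫_0^2 (u')² dx = ∫_0^2 (81*x^4/16 - 27*x^3/2 + 9*x^2) dx. Term by term:
    ∫_0^2 81*x^4/16 dx = 162/5;  ∫_0^2 -27*x^3/2 dx = -54;  ∫_0^2 9*x^2 dx = 24.
  Sum: 162/5 − 54 + 24 = 12/5.
∫_0^2 u² dx = 24/35, so ||u||_L² = 2*sqrt(210)/35.
∫_0^2 (u')² dx = 12/5, so ||u'||_L² = 2*sqrt(15)/5.
Ratio ||u||_L² / ||u'||_L² = sqrt(14)/7.
Sharp Poincaré constant on H^1_0(0, 2) is C_P = L/π = 2/π, achieved by sin(π/2·x).
A polynomial bump cannot attain the sharp Poincaré constant (only the first sine eigenfunction does), so the ratio is strictly less than C_P, consistent with ||u||_L² ≤ C_P ||u'||_L².


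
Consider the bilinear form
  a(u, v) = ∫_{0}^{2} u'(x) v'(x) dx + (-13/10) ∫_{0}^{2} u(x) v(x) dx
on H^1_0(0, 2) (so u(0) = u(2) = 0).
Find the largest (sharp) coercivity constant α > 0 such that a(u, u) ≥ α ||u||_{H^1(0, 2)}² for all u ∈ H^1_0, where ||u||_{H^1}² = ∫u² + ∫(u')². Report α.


α = (-26/5 + π^2)/(4 + π^2)

Coercivity of a(·,·) on H^1_0(0, 2) means a(u, u) ≥ α ||u||_{H^1}² for every u ∈ H^1_0.
The interval has length L = 2, and Poincaré/coercivity depend only on L. Here a(u, u) = ∫(u')² + (-13/10)·∫u².
Here c = -13/10 < 0 with |c| < (π/L)² = π^2/4, so coercivity still holds. The condition a(u,u) ≥ α||u||_{H^1}² reads (1−α)∫(u')² ≥ (α−c)∫u². Any admissible α is ≤ 1 (rapidly oscillating u have ∫u²/∫(u')² → 0), and α = 1 would force 0 ≥ (1−c)∫u², impossible since c < 1; so 1−α > 0. By the sharp Poincaré inequality on H^1_0 of an interval of length L, ∫(u')² ≥ (π/L)²∫u² with equality for the first sine mode sin(π(x−x₀)/L) (x₀ the left endpoint), so the inequality holds for all u iff (1−α)(π/L)² ≥ α − c, i.e. α ≤ ((π/L)² + c)/((π/L)² + 1) = (1 + c(L/π)²)/(1 + (L/π)²). (Direct route, valid since c ≤ 0: Poincaré gives c∫u² ≥ c(L/π)²∫(u')², so a(u,u) ≥ (1 + c(L/π)²)∫(u')², while ||u||_{H^1}² ≤ (1 + (L/π)²)∫(u')²; dividing yields the same α.) With (π/L)² = π^2/4 and c = -13/10, the largest admissible constant is α = ((π/L)² + c)/((π/L)² + 1).
Simplifying, α = (-26/5 + π^2)/(4 + π^2).


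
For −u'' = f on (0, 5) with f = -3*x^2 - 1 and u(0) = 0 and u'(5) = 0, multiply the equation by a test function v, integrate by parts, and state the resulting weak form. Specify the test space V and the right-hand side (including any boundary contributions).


V = {v ∈ H^1(0, 5) : v(0) = 0} (test functions vanish at x = 0 where u is specified); weak form: ∫_0^5 u'v' dx = ∫_0^5 (-3*x^2 - 1) v dx for all v ∈ V.

Multiply both sides by a test function v and integrate from 0 to 5:
  ∫_0^5 −u''(x) v(x) dx = ∫_0^5 f(x) v(x) dx.
Integrate the LHS by parts once:
  ∫_0^5 −u'' v dx = −[u'(x) v(x)]_0^5 + ∫_0^5 u'(x) v'(x) dx.
Thus ∫_0^5 u'(x) v'(x) dx = ∫_0^5 f(x) v(x) dx + [u'(x) v(x)]_0^5.
Choose V so that boundary terms are either known or forced to vanish.
Mixed BC: u(0) = 0 (Dirichlet) and u'(5) = 0 (Neumann). Define V = {v ∈ H^1(0, 5) : v(0) = 0}. Then [u' v]_0^5 = u'(5)·v(5) − u'(0)·0 = 0.
Weak formulation: find u (satisfying any essential BC) such that ∫_0^5 u'(x) v'(x) dx = ∫_0^5 f v dx for all v ∈ V (Dirichlet at 0 absorbed into V; the Neumann datum at x = 5 is zero, so no boundary term remains).
Substituting f(x) = -3*x^2 - 1, the right-hand side is ∫_0^5 (-3*x^2 - 1) v dx.


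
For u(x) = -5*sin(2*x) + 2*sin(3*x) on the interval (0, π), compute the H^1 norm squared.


||u||_{H^1(0,π)}^2 = 165*π/2

u'(x) = -10*cos(2*x) + 6*cos(3*x).
Expand u² and (u')² and integrate term by term on (0, π), using: for integers n ≥ 1, ∫_0^π sin²(nx) dx = ∫_0^π cos²(nx) dx = π/2; for n ≠ n', ∫_0^π sin(nx)sin(n'x) dx = ∫_0^π cos(nx)cos(n'x) dx = 0; and by product-to-sum, ∫_0^π sin(nx)cos(n'x) dx = ½∫_0^π [sin((n+n')x) + sin((n−n')x)] dx, which is 0 when n+n' is even and 2n/(n²−n'²) when n+n' is odd (it need not vanish on (0, π)).
  u² squared terms: (-5)²·∫sin(2x)² dx = 25·π/2 = 25*π/2;  (2)²·∫sin(3x)² dx = 4·π/2 = 2*π.
  u² cross terms: 2·(-5)·(2)·∫sin(2x)·sin(3x) dx = -20·(0) = 0.
  So ∫_0^π u² dx = 25*π/2 + 2*π + 0 = 29*π/2.
  (u')² squared terms: (-10)²·∫cos(2x)² dx = 100·π/2 = 50*π;  (6)²·∫cos(3x)² dx = 36·π/2 = 18*π.
  (u')² cross terms: 2·(-10)·(6)·∫cos(2x)·cos(3x) dx = -120·(0) = 0.
  So ∫_0^π (u')² dx = 50*π + 18*π + 0 = 68*π.
||u||_{H^1}^2 = (29*π/2) + (68*π) = 165*π/2.


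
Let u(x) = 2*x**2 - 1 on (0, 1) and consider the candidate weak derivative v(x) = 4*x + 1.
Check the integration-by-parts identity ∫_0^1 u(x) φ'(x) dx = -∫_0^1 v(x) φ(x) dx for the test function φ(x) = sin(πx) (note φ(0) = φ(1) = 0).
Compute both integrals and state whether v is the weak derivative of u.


LHS = -4/π, RHS = -6/π. No, v is not the weak derivative of u.

u(x) = 2*x**2 - 1, classical derivative u'(x) = 4*x.
φ(x) = sin(πx), so φ'(x) = π*cos(π*x).
Note φ(0) = φ(1) = 0, so the boundary term u·φ vanishes.
LHS = ∫_0^1 u(x) φ'(x) dx = ∫_0^1 (2*π*x^2*cos(π*x) - π*cos(π*x)) dx. Term by term:
  ∫_0^1 -π*cos(π*x) dx = 0;  ∫_0^1 2*π*x^2*cos(π*x) dx = -4/π.
Sum: 0 − 4/π = -4/π.
So LHS = -4/π.
∫_0^1 v(x) φ(x) dx = ∫_0^1 (4*x*sin(π*x) + sin(π*x)) dx. Term by term:
  ∫_0^1 4*x*sin(π*x) dx = 4/π;  ∫_0^1 sin(π*x) dx = 2/π.
Sum: 4/π + 2/π = 6/π.
So RHS = -∫_0^1 v(x) φ(x) dx = -6/π.
LHS − RHS = 2/π ≠ 0, so the identity fails.
(For a valid weak derivative the identity must hold for EVERY test function, in particular this one. The failure shows v is NOT the weak derivative of u.)
Correct weak derivative would be u'(x) = 4*x.


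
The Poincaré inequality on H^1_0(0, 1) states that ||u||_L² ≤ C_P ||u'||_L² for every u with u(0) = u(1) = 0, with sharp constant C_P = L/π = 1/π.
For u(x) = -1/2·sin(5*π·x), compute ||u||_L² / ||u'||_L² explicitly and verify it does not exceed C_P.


||u||_L² / ||u'||_L² = 1/(5*π) < C_P = 1/π.

u(x) = -1/2·sin(5*π·x), so u'(x) = -5*π*cos(5*π*x)/2.
Writing u(x) = A·sin(kπx/L) with A = -1/2 and k = 5, use ∫_0^L sin²(kπx/L) dx = L/2 and ∫_0^L cos²(kπx/L) dx = L/2.
u² = 1/4·sin²(5*π·x) and (u')² = 25*π^2/4·cos²(5*π·x), and each of sin², cos² integrates to L/2 = 1/2 over (0, 1).
∫_0^1 u² dx = 1/8, so ||u||_L² = sqrt(2)/4.
∫_0^1 (u')² dx = 25*π^2/8, so ||u'||_L² = 5*sqrt(2)*π/4.
Ratio ||u||_L² / ||u'||_L² = 1/(5*π).
Sharp Poincaré constant on H^1_0(0, 1) is C_P = L/π = 1/π, achieved by sin(π·x).
This is the k = 5 harmonic; the ratio L/(kπ) is strictly less than C_P = L/π, consistent with the sharp inequality ||u||_L² ≤ C_P ||u'||_L².


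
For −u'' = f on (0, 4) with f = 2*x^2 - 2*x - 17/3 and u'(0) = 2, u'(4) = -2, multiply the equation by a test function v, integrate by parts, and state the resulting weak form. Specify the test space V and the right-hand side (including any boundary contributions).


V = H^1(0, 4) (v unrestricted at boundary; u is determined up to an additive constant); weak form: ∫_0^4 u'v' dx = ∫_0^4 (2*x^2 - 2*x - 17/3) v dx − 2·v(4) − 2·v(0) for all v ∈ V.

Multiply both sides by a test function v and integrate from 0 to 4:
  ∫_0^4 −u''(x) v(x) dx = ∫_0^4 f(x) v(x) dx.
Integrate the LHS by parts once:
  ∫_0^4 −u'' v dx = −[u'(x) v(x)]_0^4 + ∫_0^4 u'(x) v'(x) dx.
Thus ∫_0^4 u'(x) v'(x) dx = ∫_0^4 f(x) v(x) dx + [u'(x) v(x)]_0^4.
Choose V so that boundary terms are either known or forced to vanish.
u has inhomogeneous Neumann u'(0) = 2, u'(4) = -2. [u' v]_0^4 = (-2)·v(4) − (2)·v(0) = − 2·v(4) − 2·v(0). Take V = H^1(0, 4); boundary term becomes part of RHS.
Weak formulation: find u (satisfying any essential BC) such that ∫_0^4 u'(x) v'(x) dx = ∫_0^4 f v dx − 2·v(4) − 2·v(0) for all v ∈ V (Neumann data are natural BCs: they enter the RHS as boundary terms).
Substituting f(x) = 2*x^2 - 2*x - 17/3, the right-hand side is ∫_0^4 (2*x^2 - 2*x - 17/3) v dx − 2·v(4) − 2·v(0).
Compatibility check (pure Neumann): taking v ≡ 1 ∈ V gives 0 = ∫_0^4 f dx + (-2) − (2), i.e. ∫_0^4 f dx must equal u'(0) − u'(4) = 4. Indeed ∫_0^4 (2*x^2 - 2*x - 17/3) dx = 4, so the data are compatible. The solution is then unique only up to an additive constant (fix it e.g. by requiring ∫_0^4 u dx = 0).


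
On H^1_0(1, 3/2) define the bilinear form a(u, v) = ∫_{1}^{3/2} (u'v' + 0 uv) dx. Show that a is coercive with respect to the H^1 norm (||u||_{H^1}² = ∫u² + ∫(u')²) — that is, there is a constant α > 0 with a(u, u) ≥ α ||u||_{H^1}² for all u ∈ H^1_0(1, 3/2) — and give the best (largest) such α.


α = 4*π^2/(1 + 4*π^2)

Coercivity of a(·,·) on H^1_0(1, 3/2) means a(u, u) ≥ α ||u||_{H^1}² for every u ∈ H^1_0.
The interval has length L = 1/2, and Poincaré/coercivity depend only on L. Here a(u, u) = ∫(u')² + (0)·∫u².
Here c = 0, so a(u,u) = ∫(u')² alone. The condition a(u,u) ≥ α||u||_{H^1}² reads (1−α)∫(u')² ≥ (α−c)∫u². Any admissible α is ≤ 1 (rapidly oscillating u have ∫u²/∫(u')² → 0), and α = 1 would force 0 ≥ (1−c)∫u², impossible since c < 1; so 1−α > 0. By the sharp Poincaré inequality on H^1_0 of an interval of length L, ∫(u')² ≥ (π/L)²∫u² with equality for the first sine mode sin(π(x−x₀)/L) (x₀ the left endpoint), so the inequality holds for all u iff (1−α)(π/L)² ≥ α − c, i.e. α ≤ ((π/L)² + c)/((π/L)² + 1) = (1 + c(L/π)²)/(1 + (L/π)²). (Direct route, valid since c ≤ 0: Poincaré gives c∫u² ≥ c(L/π)²∫(u')², so a(u,u) ≥ (1 + c(L/π)²)∫(u')², while ||u||_{H^1}² ≤ (1 + (L/π)²)∫(u')²; dividing yields the same α.) With (π/L)² = 4*π^2 and c = 0, the largest admissible constant is α = ((π/L)² + c)/((π/L)² + 1).
Simplifying, α = 4*π^2/(1 + 4*π^2).


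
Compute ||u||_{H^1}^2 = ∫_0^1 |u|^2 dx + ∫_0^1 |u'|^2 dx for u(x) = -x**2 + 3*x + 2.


||u||_{H^1}^2 = 147/10

The H^1 norm (squared) on an interval (0, L) is
  ||u||_{H^1}^2 = ∫_0^L u(x)^2 dx + ∫_0^L u'(x)^2 dx.
Compute u'(x) = 3 - 2*x.
Then u(x)^2 = x**4 - 6*x**3 + 5*x**2 + 12*x + 4 and u'(x)^2 = 4*x**2 - 12*x + 9.
Integrate each monomial from 0 to 1 using ∫_0^1 c·x^n dx = c·1^(n+1)/(n+1):
  ∫_0^1 u(x)^2 dx = ∫_0^1 (x^4 - 6*x^3 + 5*x^2 + 12*x + 4) dx. Term by term:
    ∫_0^1 x^4 dx = 1/5;  ∫_0^1 -6*x^3 dx = -3/2;  ∫_0^1 5*x^2 dx = 5/3;
    ∫_0^1 12*x dx = 6;  ∫_0^1 4 dx = 4.
  Sum: 1/5 − 3/2 + 5/3 + 6 + 4 = 311/30.
  ∫_0^1 u'(x)^2 dx = ∫_0^1 (4*x^2 - 12*x + 9) dx. Term by term:
    ∫_0^1 4*x^2 dx = 4/3;  ∫_0^1 -12*x dx = -6;  ∫_0^1 9 dx = 9.
  Sum: 4/3 − 6 + 9 = 13/3.
Adding: ||u||_{H^1}^2 = 311/30 + 13/3 = 147/10.


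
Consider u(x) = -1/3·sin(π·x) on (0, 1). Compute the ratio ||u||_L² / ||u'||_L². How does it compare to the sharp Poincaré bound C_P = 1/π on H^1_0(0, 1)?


||u||_L² / ||u'||_L² = 1/π = C_P.

u(x) = -1/3·sin(π·x), so u'(x) = -π*cos(π*x)/3.
Writing u(x) = A·sin(kπx/L) with A = -1/3 and k = 1, use ∫_0^L sin²(kπx/L) dx = L/2 and ∫_0^L cos²(kπx/L) dx = L/2.
u² = 1/9·sin²(π·x) and (u')² = π^2/9·cos²(π·x), and each of sin², cos² integrates to L/2 = 1/2 over (0, 1).
∫_0^1 u² dx = 1/18, so ||u||_L² = sqrt(2)/6.
∫_0^1 (u')² dx = π^2/18, so ||u'||_L² = sqrt(2)*π/6.
Ratio ||u||_L² / ||u'||_L² = 1/π.
Sharp Poincaré constant on H^1_0(0, 1) is C_P = L/π = 1/π, achieved by sin(π·x).
This is the k = 1 eigenfunction (up to amplitude), so the ratio equals the sharp Poincaré constant exactly.


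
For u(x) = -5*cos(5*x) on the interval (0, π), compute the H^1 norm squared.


||u||_{H^1(0,π)}^2 = 325*π

u'(x) = 25*sin(5*x).
Expand u² and (u')² and integrate term by term on (0, π), using: for integers n ≥ 1, ∫_0^π sin²(nx) dx = ∫_0^π cos²(nx) dx = π/2; for n ≠ n', ∫_0^π sin(nx)sin(n'x) dx = ∫_0^π cos(nx)cos(n'x) dx = 0; and by product-to-sum, ∫_0^π sin(nx)cos(n'x) dx = ½∫_0^π [sin((n+n')x) + sin((n−n')x)] dx, which is 0 when n+n' is even and 2n/(n²−n'²) when n+n' is odd (it need not vanish on (0, π)).
  u² squared terms: (-5)²·∫cos(5x)² dx = 25·π/2 = 25*π/2.
  So ∫_0^π u² dx = 25*π/2.
  (u')² squared terms: (25)²·∫sin(5x)² dx = 625·π/2 = 625*π/2.
  So ∫_0^π (u')² dx = 625*π/2.
||u||_{H^1}^2 = (25*π/2) + (625*π/2) = 325*π.


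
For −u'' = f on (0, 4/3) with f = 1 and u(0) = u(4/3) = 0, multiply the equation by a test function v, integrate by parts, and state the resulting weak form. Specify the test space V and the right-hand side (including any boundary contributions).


V = H^1_0(0, 4/3) (so v(0) = v(4/3) = 0); weak form: ∫_0^4/3 u'v' dx = ∫_0^4/3 (1) v dx for all v ∈ V.

Multiply both sides by a test function v and integrate from 0 to 4/3:
  ∫_0^4/3 −u''(x) v(x) dx = ∫_0^4/3 f(x) v(x) dx.
Integrate the LHS by parts once:
  ∫_0^4/3 −u'' v dx = −[u'(x) v(x)]_0^4/3 + ∫_0^4/3 u'(x) v'(x) dx.
Thus ∫_0^4/3 u'(x) v'(x) dx = ∫_0^4/3 f(x) v(x) dx + [u'(x) v(x)]_0^4/3.
Choose V so that boundary terms are either known or forced to vanish.
u is Dirichlet: u(0) = u(4/3) = 0. Let V = H^1_0(0, 4/3); then v(0) = v(4/3) = 0, and [u' v]_0^4/3 = 0.
Weak formulation: find u (satisfying any essential BC) such that ∫_0^4/3 u'(x) v'(x) dx = ∫_0^4/3 f v dx for all v ∈ V.
Substituting f(x) = 1, the right-hand side is ∫_0^4/3 (1) v dx.


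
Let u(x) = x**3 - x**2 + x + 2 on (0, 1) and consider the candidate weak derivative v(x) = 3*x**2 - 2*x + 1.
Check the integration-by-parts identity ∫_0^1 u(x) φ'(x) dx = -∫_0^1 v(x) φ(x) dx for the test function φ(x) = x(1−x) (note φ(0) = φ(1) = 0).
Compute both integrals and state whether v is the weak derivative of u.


LHS = -3/20, RHS = -3/20. Yes, v = u' weakly.

u(x) = x**3 - x**2 + x + 2, classical derivative u'(x) = 3*x**2 - 2*x + 1.
φ(x) = x(1−x), so φ'(x) = 1 - 2*x.
Note φ(0) = φ(1) = 0, so the boundary term u·φ vanishes.
LHS = ∫_0^1 u(x) φ'(x) dx = ∫_0^1 (-2*x^4 + 3*x^3 - 3*x^2 - 3*x + 2) dx. Term by term:
  ∫_0^1 -2*x^4 dx = -2/5;  ∫_0^1 3*x^3 dx = 3/4;  ∫_0^1 -3*x^2 dx = -1;
  ∫_0^1 -3*x dx = -3/2;  ∫_0^1 2 dx = 2.
Sum: -2/5 + 3/4 − 1 − 3/2 + 2 = -3/20.
So LHS = -3/20.
∫_0^1 v(x) φ(x) dx = ∫_0^1 (-3*x^4 + 5*x^3 - 3*x^2 + x) dx. Term by term:
  ∫_0^1 -3*x^4 dx = -3/5;  ∫_0^1 5*x^3 dx = 5/4;  ∫_0^1 -3*x^2 dx = -1;
  ∫_0^1 x dx = 1/2.
Sum: -3/5 + 5/4 − 1 + 1/2 = 3/20.
So RHS = -∫_0^1 v(x) φ(x) dx = -3/20.
LHS = RHS, so the identity holds for this test φ.
Moreover u is smooth here and v(x) = u'(x) = 3*x**2 - 2*x + 1 pointwise, so the identity holds for every test function. Hence v is the weak derivative of u.


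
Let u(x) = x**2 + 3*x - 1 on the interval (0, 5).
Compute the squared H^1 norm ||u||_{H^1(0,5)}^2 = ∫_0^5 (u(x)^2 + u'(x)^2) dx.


||u||_{H^1}^2 = 12875/6

The H^1 norm (squared) on an interval (0, L) is
  ||u||_{H^1}^2 = ∫_0^L u(x)^2 dx + ∫_0^L u'(x)^2 dx.
Compute u'(x) = 2*x + 3.
Then u(x)^2 = x**4 + 6*x**3 + 7*x**2 - 6*x + 1 and u'(x)^2 = 4*x**2 + 12*x + 9.
Integrate each monomial from 0 to 5 using ∫_0^5 c·x^n dx = c·5^(n+1)/(n+1):
  ∫_0^5 u(x)^2 dx = ∫_0^5 (x^4 + 6*x^3 + 7*x^2 - 6*x + 1) dx. Term by term:
    ∫_0^5 x^4 dx = 625;  ∫_0^5 6*x^3 dx = 1875/2;  ∫_0^5 7*x^2 dx = 875/3;
    ∫_0^5 -6*x dx = -75;  ∫_0^5 1 dx = 5.
  Sum: 625 + 1875/2 + 875/3 − 75 + 5 = 10705/6.
  ∫_0^5 u'(x)^2 dx = ∫_0^5 (4*x^2 + 12*x + 9) dx. Term by term:
    ∫_0^5 4*x^2 dx = 500/3;  ∫_0^5 12*x dx = 150;  ∫_0^5 9 dx = 45.
  Sum: 500/3 + 150 + 45 = 1085/3.
Adding: ||u||_{H^1}^2 = 10705/6 + 1085/3 = 12875/6.


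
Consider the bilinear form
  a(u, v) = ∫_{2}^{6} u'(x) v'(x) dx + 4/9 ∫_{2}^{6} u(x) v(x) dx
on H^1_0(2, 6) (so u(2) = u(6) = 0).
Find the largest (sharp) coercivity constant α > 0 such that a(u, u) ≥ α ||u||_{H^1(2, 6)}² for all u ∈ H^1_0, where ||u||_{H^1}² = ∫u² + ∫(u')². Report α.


α = (64/9 + π^2)/(π^2 + 16)

Coercivity of a(·,·) on H^1_0(2, 6) means a(u, u) ≥ α ||u||_{H^1}² for every u ∈ H^1_0.
The interval has length L = 4, and Poincaré/coercivity depend only on L. Here a(u, u) = ∫(u')² + (4/9)·∫u².
Here 0 < c = 4/9 < 1. The condition a(u,u) ≥ α||u||_{H^1}² reads (1−α)∫(u')² ≥ (α−c)∫u². Any admissible α is ≤ 1 (rapidly oscillating u have ∫u²/∫(u')² → 0), and α = 1 would force 0 ≥ (1−c)∫u², impossible since c < 1; so 1−α > 0. By the sharp Poincaré inequality on H^1_0 of an interval of length L, ∫(u')² ≥ (π/L)²∫u² with equality for the first sine mode sin(π(x−x₀)/L) (x₀ the left endpoint), so the inequality holds for all u iff (1−α)(π/L)² ≥ α − c, i.e. α ≤ ((π/L)² + c)/((π/L)² + 1) = (1 + c(L/π)²)/(1 + (L/π)²). With (π/L)² = π^2/16 and c = 4/9, the largest admissible constant is α = ((π/L)² + c)/((π/L)² + 1).
Simplifying, α = (64/9 + π^2)/(π^2 + 16).


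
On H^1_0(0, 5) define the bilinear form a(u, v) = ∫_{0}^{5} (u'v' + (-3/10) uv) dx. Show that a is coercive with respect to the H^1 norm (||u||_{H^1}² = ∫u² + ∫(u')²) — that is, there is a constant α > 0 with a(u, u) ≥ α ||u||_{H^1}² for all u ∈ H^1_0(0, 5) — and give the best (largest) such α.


α = (-15/2 + π^2)/(π^2 + 25)

Coercivity of a(·,·) on H^1_0(0, 5) means a(u, u) ≥ α ||u||_{H^1}² for every u ∈ H^1_0.
The interval has length L = 5, and Poincaré/coercivity depend only on L. Here a(u, u) = ∫(u')² + (-3/10)·∫u².
Here c = -3/10 < 0 with |c| < (π/L)² = π^2/25, so coercivity still holds. The condition a(u,u) ≥ α||u||_{H^1}² reads (1−α)∫(u')² ≥ (α−c)∫u². Any admissible α is ≤ 1 (rapidly oscillating u have ∫u²/∫(u')² → 0), and α = 1 would force 0 ≥ (1−c)∫u², impossible since c < 1; so 1−α > 0. By the sharp Poincaré inequality on H^1_0 of an interval of length L, ∫(u')² ≥ (π/L)²∫u² with equality for the first sine mode sin(π(x−x₀)/L) (x₀ the left endpoint), so the inequality holds for all u iff (1−α)(π/L)² ≥ α − c, i.e. α ≤ ((π/L)² + c)/((π/L)² + 1) = (1 + c(L/π)²)/(1 + (L/π)²). (Direct route, valid since c ≤ 0: Poincaré gives c∫u² ≥ c(L/π)²∫(u')², so a(u,u) ≥ (1 + c(L/π)²)∫(u')², while ||u||_{H^1}² ≤ (1 + (L/π)²)∫(u')²; dividing yields the same α.) With (π/L)² = π^2/25 and c = -3/10, the largest admissible constant is α = ((π/L)² + c)/((π/L)² + 1).
Simplifying, α = (-15/2 + π^2)/(π^2 + 25).


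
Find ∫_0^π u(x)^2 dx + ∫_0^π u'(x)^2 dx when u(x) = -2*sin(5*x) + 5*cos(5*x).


||u||_{H^1(0,π)}^2 = 377*π

u'(x) = -25*sin(5*x) - 10*cos(5*x).
Expand u² and (u')² and integrate term by term on (0, π), using: for integers n ≥ 1, ∫_0^π sin²(nx) dx = ∫_0^π cos²(nx) dx = π/2; for n ≠ n', ∫_0^π sin(nx)sin(n'x) dx = ∫_0^π cos(nx)cos(n'x) dx = 0; and by product-to-sum, ∫_0^π sin(nx)cos(n'x) dx = ½∫_0^π [sin((n+n')x) + sin((n−n')x)] dx, which is 0 when n+n' is even and 2n/(n²−n'²) when n+n' is odd (it need not vanish on (0, π)).
  u² squared terms: (-2)²·∫sin(5x)² dx = 4·π/2 = 2*π;  (5)²·∫cos(5x)² dx = 25·π/2 = 25*π/2.
  u² cross terms: 2·(-2)·(5)·∫sin(5x)·cos(5x) dx = -20·(0) = 0.
  So ∫_0^π u² dx = 2*π + 25*π/2 + 0 = 29*π/2.
  (u')² squared terms: (-25)²·∫sin(5x)² dx = 625·π/2 = 625*π/2;  (-10)²·∫cos(5x)² dx = 100·π/2 = 50*π.
  (u')² cross terms: 2·(-25)·(-10)·∫sin(5x)·cos(5x) dx = 500·(0) = 0.
  So ∫_0^π (u')² dx = 625*π/2 + 50*π + 0 = 725*π/2.
||u||_{H^1}^2 = (29*π/2) + (725*π/2) = 377*π.


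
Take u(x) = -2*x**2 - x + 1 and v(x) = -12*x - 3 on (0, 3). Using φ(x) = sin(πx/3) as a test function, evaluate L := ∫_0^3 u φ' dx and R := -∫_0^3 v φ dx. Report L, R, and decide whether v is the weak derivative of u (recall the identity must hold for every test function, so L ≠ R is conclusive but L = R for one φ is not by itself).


LHS = 42/π, RHS = 126/π. No, v is not the weak derivative of u.

u(x) = -2*x**2 - x + 1, classical derivative u'(x) = -4*x - 1.
φ(x) = sin(πx/3), so φ'(x) = π*cos(π*x/3)/3.
Note φ(0) = φ(3) = 0, so the boundary term u·φ vanishes.
LHS = ∫_0^3 u(x) φ'(x) dx = ∫_0^3 (-2*π*x^2*cos(π*x/3)/3 - π*x*cos(π*x/3)/3 + π*cos(π*x/3)/3) dx. Term by term:
  ∫_0^3 π*cos(π*x/3)/3 dx = 0;  ∫_0^3 -2*π*x^2*cos(π*x/3)/3 dx = 36/π;  ∫_0^3 -π*x*cos(π*x/3)/3 dx = 6/π.
Sum: 0 + 36/π + 6/π = 42/π.
So LHS = 42/π.
∫_0^3 v(x) φ(x) dx = ∫_0^3 (-12*x*sin(π*x/3) - 3*sin(π*x/3)) dx. Term by term:
  ∫_0^3 -3*sin(π*x/3) dx = -18/π;  ∫_0^3 -12*x*sin(π*x/3) dx = -108/π.
Sum: -18/π − 108/π = -126/π.
So RHS = -∫_0^3 v(x) φ(x) dx = 126/π.
LHS − RHS = -84/π ≠ 0, so the identity fails.
(For a valid weak derivative the identity must hold for EVERY test function, in particular this one. The failure shows v is NOT the weak derivative of u.)
Correct weak derivative would be u'(x) = -4*x - 1.


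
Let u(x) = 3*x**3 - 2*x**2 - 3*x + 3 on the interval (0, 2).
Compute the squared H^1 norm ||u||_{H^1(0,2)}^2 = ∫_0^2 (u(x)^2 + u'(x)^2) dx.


||u||_{H^1}^2 = 24784/105

The H^1 norm (squared) on an interval (0, L) is
  ||u||_{H^1}^2 = ∫_0^L u(x)^2 dx + ∫_0^L u'(x)^2 dx.
Compute u'(x) = 9*x**2 - 4*x - 3.
Then u(x)^2 = 9*x**6 - 12*x**5 - 14*x**4 + 30*x**3 - 3*x**2 - 18*x + 9 and u'(x)^2 = 81*x**4 - 72*x**3 - 38*x**2 + 24*x + 9.
Integrate each monomial from 0 to 2 using ∫_0^2 c·x^n dx = c·2^(n+1)/(n+1):
  ∫_0^2 u(x)^2 dx = ∫_0^2 (9*x^6 - 12*x^5 - 14*x^4 + 30*x^3 - 3*x^2 - 18*x + 9) dx. Term by term:
    ∫_0^2 9*x^6 dx = 1152/7;  ∫_0^2 -12*x^5 dx = -128;  ∫_0^2 -14*x^4 dx = -448/5;
    ∫_0^2 30*x^3 dx = 120;  ∫_0^2 -3*x^2 dx = -8;  ∫_0^2 -18*x dx = -36;
    ∫_0^2 9 dx = 18.
  Sum: 1152/7 − 128 − 448/5 + 120 − 8 − 36 + 18 = 1434/35.
  ∫_0^2 u'(x)^2 dx = ∫_0^2 (81*x^4 - 72*x^3 - 38*x^2 + 24*x + 9) dx. Term by term:
    ∫_0^2 81*x^4 dx = 2592/5;  ∫_0^2 -72*x^3 dx = -288;  ∫_0^2 -38*x^2 dx = -304/3;
    ∫_0^2 24*x dx = 48;  ∫_0^2 9 dx = 18.
  Sum: 2592/5 − 288 − 304/3 + 48 + 18 = 2926/15.
Adding: ||u||_{H^1}^2 = 1434/35 + 2926/15 = 24784/105.


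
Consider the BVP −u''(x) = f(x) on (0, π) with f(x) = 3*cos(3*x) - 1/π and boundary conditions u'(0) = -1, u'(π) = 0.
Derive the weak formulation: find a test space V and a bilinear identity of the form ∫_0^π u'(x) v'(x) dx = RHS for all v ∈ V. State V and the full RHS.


V = H^1(0, π) (v unrestricted at boundary; u is determined up to an additive constant); weak form: ∫_0^π u'v' dx = ∫_0^π (3*cos(3*x) - 1/π) v dx + v(0) for all v ∈ V.

Multiply both sides by a test function v and integrate from 0 to π:
  ∫_0^π −u''(x) v(x) dx = ∫_0^π f(x) v(x) dx.
Integrate the LHS by parts once:
  ∫_0^π −u'' v dx = −[u'(x) v(x)]_0^π + ∫_0^π u'(x) v'(x) dx.
Thus ∫_0^π u'(x) v'(x) dx = ∫_0^π f(x) v(x) dx + [u'(x) v(x)]_0^π.
Choose V so that boundary terms are either known or forced to vanish.
u has inhomogeneous Neumann u'(0) = -1, u'(π) = 0. [u' v]_0^π = (0)·v(π) − (-1)·v(0) = v(0). Take V = H^1(0, π); boundary term becomes part of RHS.
Weak formulation: find u (satisfying any essential BC) such that ∫_0^π u'(x) v'(x) dx = ∫_0^π f v dx + v(0) for all v ∈ V (Neumann data are natural BCs: they enter the RHS as boundary terms).
Substituting f(x) = 3*cos(3*x) - 1/π, the right-hand side is ∫_0^π (3*cos(3*x) - 1/π) v dx + v(0).
Compatibility check (pure Neumann): taking v ≡ 1 ∈ V gives 0 = ∫_0^π f dx + (0) − (-1), i.e. ∫_0^π f dx must equal u'(0) − u'(π) = -1. Indeed ∫_0^π (3*cos(3*x) - 1/π) dx = -1, so the data are compatible. The solution is then unique only up to an additive constant (fix it e.g. by requiring ∫_0^π u dx = 0).


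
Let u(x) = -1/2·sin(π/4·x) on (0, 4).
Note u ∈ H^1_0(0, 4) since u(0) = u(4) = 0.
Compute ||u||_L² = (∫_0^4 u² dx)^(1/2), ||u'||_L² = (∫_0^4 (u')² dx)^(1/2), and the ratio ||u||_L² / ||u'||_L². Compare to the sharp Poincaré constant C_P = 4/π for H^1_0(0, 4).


||u||_L² / ||u'||_L² = 4/π = C_P.

u(x) = -1/2·sin(π/4·x), so u'(x) = -π*cos(π*x/4)/8.
Writing u(x) = A·sin(kπx/L) with A = -1/2 and k = 1, use ∫_0^L sin²(kπx/L) dx = L/2 and ∫_0^L cos²(kπx/L) dx = L/2.
u² = 1/4·sin²(π/4·x) and (u')² = π^2/64·cos²(π/4·x), and each of sin², cos² integrates to L/2 = 2 over (0, 4).
∫_0^4 u² dx = 1/2, so ||u||_L² = sqrt(2)/2.
∫_0^4 (u')² dx = π^2/32, so ||u'||_L² = sqrt(2)*π/8.
Ratio ||u||_L² / ||u'||_L² = 4/π.
Sharp Poincaré constant on H^1_0(0, 4) is C_P = L/π = 4/π, achieved by sin(π/4·x).
This is the k = 1 eigenfunction (up to amplitude), so the ratio equals the sharp Poincaré constant exactly.


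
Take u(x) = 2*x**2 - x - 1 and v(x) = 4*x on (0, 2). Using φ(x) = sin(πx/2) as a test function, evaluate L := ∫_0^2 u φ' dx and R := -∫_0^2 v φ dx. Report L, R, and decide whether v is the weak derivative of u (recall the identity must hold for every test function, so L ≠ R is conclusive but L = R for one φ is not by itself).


LHS = -12/π, RHS = -16/π. No, v is not the weak derivative of u.

u(x) = 2*x**2 - x - 1, classical derivative u'(x) = 4*x - 1.
φ(x) = sin(πx/2), so φ'(x) = π*cos(π*x/2)/2.
Note φ(0) = φ(2) = 0, so the boundary term u·φ vanishes.
LHS = ∫_0^2 u(x) φ'(x) dx = ∫_0^2 (π*x^2*cos(π*x/2) - π*x*cos(π*x/2)/2 - π*cos(π*x/2)/2) dx. Term by term:
  ∫_0^2 -π*cos(π*x/2)/2 dx = 0;  ∫_0^2 π*x^2*cos(π*x/2) dx = -16/π;  ∫_0^2 -π*x*cos(π*x/2)/2 dx = 4/π.
Sum: 0 − 16/π + 4/π = -12/π.
So LHS = -12/π.
∫_0^2 v(x) φ(x) dx = ∫_0^2 (4*x*sin(π*x/2)) dx. Term by term:
  ∫_0^2 4*x*sin(π*x/2) dx = 16/π.
So RHS = -∫_0^2 v(x) φ(x) dx = -16/π.
LHS − RHS = 4/π ≠ 0, so the identity fails.
(For a valid weak derivative the identity must hold for EVERY test function, in particular this one. The failure shows v is NOT the weak derivative of u.)
Correct weak derivative would be u'(x) = 4*x - 1.


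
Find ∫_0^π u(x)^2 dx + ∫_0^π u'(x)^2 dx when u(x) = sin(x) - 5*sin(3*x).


||u||_{H^1(0,π)}^2 = 126*π

u'(x) = cos(x) - 15*cos(3*x).
Expand u² and (u')² and integrate term by term on (0, π), using: for integers n ≥ 1, ∫_0^π sin²(nx) dx = ∫_0^π cos²(nx) dx = π/2; for n ≠ n', ∫_0^π sin(nx)sin(n'x) dx = ∫_0^π cos(nx)cos(n'x) dx = 0; and by product-to-sum, ∫_0^π sin(nx)cos(n'x) dx = ½∫_0^π [sin((n+n')x) + sin((n−n')x)] dx, which is 0 when n+n' is even and 2n/(n²−n'²) when n+n' is odd (it need not vanish on (0, π)).
  u² squared terms: (-5)²·∫sin(3x)² dx = 25·π/2 = 25*π/2;  (1)²·∫sin(x)² dx = 1·π/2 = π/2.
  u² cross terms: 2·(-5)·(1)·∫sin(3x)·sin(x) dx = -10·(0) = 0.
  So ∫_0^π u² dx = 25*π/2 + π/2 + 0 = 13*π.
  (u')² squared terms: (-15)²·∫cos(3x)² dx = 225·π/2 = 225*π/2;  (1)²·∫cos(x)² dx = 1·π/2 = π/2.
  (u')² cross terms: 2·(-15)·(1)·∫cos(3x)·cos(x) dx = -30·(0) = 0.
  So ∫_0^π (u')² dx = 225*π/2 + π/2 + 0 = 113*π.
||u||_{H^1}^2 = (13*π) + (113*π) = 126*π.


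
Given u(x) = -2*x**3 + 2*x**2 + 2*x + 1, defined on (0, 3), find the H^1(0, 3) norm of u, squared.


||u||_{H^1}^2 = 36642/35

The H^1 norm (squared) on an interval (0, L) is
  ||u||_{H^1}^2 = ∫_0^L u(x)^2 dx + ∫_0^L u'(x)^2 dx.
Compute u'(x) = -6*x**2 + 4*x + 2.
Then u(x)^2 = 4*x**6 - 8*x**5 - 4*x**4 + 4*x**3 + 8*x**2 + 4*x + 1 and u'(x)^2 = 36*x**4 - 48*x**3 - 8*x**2 + 16*x + 4.
Integrate each monomial from 0 to 3 using ∫_0^3 c·x^n dx = c·3^(n+1)/(n+1):
  ∫_0^3 u(x)^2 dx = ∫_0^3 (4*x^6 - 8*x^5 - 4*x^4 + 4*x^3 + 8*x^2 + 4*x + 1) dx. Term by term:
    ∫_0^3 4*x^6 dx = 8748/7;  ∫_0^3 -8*x^5 dx = -972;  ∫_0^3 -4*x^4 dx = -972/5;
    ∫_0^3 4*x^3 dx = 81;  ∫_0^3 8*x^2 dx = 72;  ∫_0^3 4*x dx = 18;
    ∫_0^3 1 dx = 3.
  Sum: 8748/7 − 972 − 972/5 + 81 + 72 + 18 + 3 = 9006/35.
  ∫_0^3 u'(x)^2 dx = ∫_0^3 (36*x^4 - 48*x^3 - 8*x^2 + 16*x + 4) dx. Term by term:
    ∫_0^3 36*x^4 dx = 8748/5;  ∫_0^3 -48*x^3 dx = -972;  ∫_0^3 -8*x^2 dx = -72;
    ∫_0^3 16*x dx = 72;  ∫_0^3 4 dx = 12.
  Sum: 8748/5 − 972 − 72 + 72 + 12 = 3948/5.
Adding: ||u||_{H^1}^2 = 9006/35 + 3948/5 = 36642/35.
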